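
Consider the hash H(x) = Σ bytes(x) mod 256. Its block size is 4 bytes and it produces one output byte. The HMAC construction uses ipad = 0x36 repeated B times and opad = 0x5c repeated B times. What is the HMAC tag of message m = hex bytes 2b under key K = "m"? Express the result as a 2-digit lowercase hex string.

Key "m" = 6d is 1 byte ≤ B = 4; zero-pad to 4 bytes: K' = 6d 00 00 00.
K' ⊕ ipad = 5b 36 36 36.  K' ⊕ opad = 31 5c 5c 5c.
Inner input = (K'⊕ipad) ∥ m = 5b 36 36 36 ∥ 2b.
Inner hash: sum = 91+54+54+54+43 = 296; mod 256 = 40 → 28.
Outer input = (K'⊕opad) ∥ inner = 31 5c 5c 5c ∥ 28.
Outer hash (tag): sum = 49+92+92+92+40 = 365; mod 256 = 109 → 6d.

6d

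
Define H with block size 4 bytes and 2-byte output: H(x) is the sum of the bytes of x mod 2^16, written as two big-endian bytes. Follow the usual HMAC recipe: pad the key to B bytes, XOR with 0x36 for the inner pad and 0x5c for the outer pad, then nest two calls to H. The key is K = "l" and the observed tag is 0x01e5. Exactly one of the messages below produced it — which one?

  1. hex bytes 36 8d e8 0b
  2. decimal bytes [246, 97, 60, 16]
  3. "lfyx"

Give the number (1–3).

Key "l" = 6c is 1 byte ≤ B = 4; zero-pad to 4 bytes: K' = 6c 00 00 00.
K' ⊕ ipad = 5a 36 36 36; K' ⊕ opad = 30 5c 5c 5c.
m1: inner = H(5a 36 36 36 36 8d e8 0b) = 02 b2; tag = H(30 5c 5c 5c 02 b2) = 01f8
m2: inner = H(5a 36 36 36 f6 61 3c 10) = 02 9f; tag = H(30 5c 5c 5c 02 9f) = 01e5 ← matches
m3: inner = H(5a 36 36 36 6c 66 79 78) = 02 bf; tag = H(30 5c 5c 5c 02 bf) = 0205

2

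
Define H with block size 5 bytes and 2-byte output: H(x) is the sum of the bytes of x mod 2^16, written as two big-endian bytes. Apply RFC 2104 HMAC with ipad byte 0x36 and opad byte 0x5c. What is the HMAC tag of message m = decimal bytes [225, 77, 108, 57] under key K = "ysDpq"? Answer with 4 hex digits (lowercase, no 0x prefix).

012e

Key "ysDpq" = 79 73 44 70 71 is exactly B = 5 bytes: K' = 79 73 44 70 71.
K' ⊕ ipad = 4f 45 72 46 47.  K' ⊕ opad = 25 2f 18 2c 2d.
Inner input = (K'⊕ipad) ∥ m = 4f 45 72 46 47 ∥ e1 4d 6c 39.
Inner hash: sum = 79+69+114+70+71+225+77+108+57 = 870 → 03 66.
Outer input = (K'⊕opad) ∥ inner = 25 2f 18 2c 2d ∥ 03 66.
Outer hash (tag): sum = 37+47+24+44+45+3+102 = 302 → 01 2e.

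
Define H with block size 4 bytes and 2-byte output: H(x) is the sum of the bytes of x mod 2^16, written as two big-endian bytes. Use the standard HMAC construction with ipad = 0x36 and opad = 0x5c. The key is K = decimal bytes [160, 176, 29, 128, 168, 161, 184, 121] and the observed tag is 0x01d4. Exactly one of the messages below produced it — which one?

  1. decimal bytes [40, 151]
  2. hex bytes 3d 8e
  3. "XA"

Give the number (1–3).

Key decimal bytes [160, 176, 29, 128, 168, 161, 184, 121] = a0 b0 1d 80 a8 a1 b8 79 is 8 bytes > B = 4, so hash it first: H(key) = 04 67, then zero-pad to 4 bytes: K' = 04 67 00 00.
K' ⊕ ipad = 32 51 36 36; K' ⊕ opad = 58 3b 5c 5c.
m1: inner = H(32 51 36 36 28 97) = 01 ae; tag = H(58 3b 5c 5c 01 ae) = 01fa
m2: inner = H(32 51 36 36 3d 8e) = 01 ba; tag = H(58 3b 5c 5c 01 ba) = 0206
m3: inner = H(32 51 36 36 58 41) = 01 88; tag = H(58 3b 5c 5c 01 88) = 01d4 ← matches

3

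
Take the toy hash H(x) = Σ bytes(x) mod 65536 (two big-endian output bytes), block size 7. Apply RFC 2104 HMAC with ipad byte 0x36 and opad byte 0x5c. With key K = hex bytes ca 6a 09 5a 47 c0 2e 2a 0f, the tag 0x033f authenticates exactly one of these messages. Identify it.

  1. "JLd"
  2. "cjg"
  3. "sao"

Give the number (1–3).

3

Key hex bytes ca 6a 09 5a 47 c0 2e 2a 0f is 9 bytes > B = 7, so hash it first: H(key) = 03 05, then zero-pad to 7 bytes: K' = 03 05 00 00 00 00 00.
K' ⊕ ipad = 35 33 36 36 36 36 36; K' ⊕ opad = 5f 59 5c 5c 5c 5c 5c.
m1: inner = H(35 33 36 36 36 36 36 4a 4c 64) = 02 70; tag = H(5f 59 5c 5c 5c 5c 5c 02 70) = 02f6
m2: inner = H(35 33 36 36 36 36 36 63 6a 67) = 02 aa; tag = H(5f 59 5c 5c 5c 5c 5c 02 aa) = 0330
m3: inner = H(35 33 36 36 36 36 36 73 61 6f) = 02 b9; tag = H(5f 59 5c 5c 5c 5c 5c 02 b9) = 033f ← matches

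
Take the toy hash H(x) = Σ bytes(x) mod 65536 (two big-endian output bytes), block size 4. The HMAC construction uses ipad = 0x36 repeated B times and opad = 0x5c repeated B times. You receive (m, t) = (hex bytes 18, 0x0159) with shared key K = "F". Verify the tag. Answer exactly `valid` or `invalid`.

valid

Key "F" = 46 is 1 byte ≤ B = 4; zero-pad to 4 bytes: K' = 46 00 00 00.
K' ⊕ ipad = 70 36 36 36; K' ⊕ opad = 1a 5c 5c 5c.
Inner hash: sum = 112+54+54+54+24 = 298 → 01 2a.
Outer hash (recomputed tag): sum = 26+92+92+92+1+42 = 345 → 01 59.
Recomputed tag = 0159; claimed = 0159 → match.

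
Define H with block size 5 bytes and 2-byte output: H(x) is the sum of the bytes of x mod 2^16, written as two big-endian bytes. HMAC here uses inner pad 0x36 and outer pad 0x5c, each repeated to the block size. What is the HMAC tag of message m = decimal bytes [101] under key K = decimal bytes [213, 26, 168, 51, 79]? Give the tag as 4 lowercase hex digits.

02d7

Key decimal bytes [213, 26, 168, 51, 79] = d5 1a a8 33 4f is exactly B = 5 bytes: K' = d5 1a a8 33 4f.
K' ⊕ ipad = e3 2c 9e 05 79.  K' ⊕ opad = 89 46 f4 6f 13.
Inner input = (K'⊕ipad) ∥ m = e3 2c 9e 05 79 ∥ 65.
Inner hash: sum = 227+44+158+5+121+101 = 656 → 02 90.
Outer input = (K'⊕opad) ∥ inner = 89 46 f4 6f 13 ∥ 02 90.
Outer hash (tag): sum = 137+70+244+111+19+2+144 = 727 → 02 d7.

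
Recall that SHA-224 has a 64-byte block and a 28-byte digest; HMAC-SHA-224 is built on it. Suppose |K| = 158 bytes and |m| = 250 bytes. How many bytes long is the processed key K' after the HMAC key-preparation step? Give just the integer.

Key is 158 > 64 bytes, so it is hashed to 28 bytes then zero-padded to 64: |K'| = 64.

64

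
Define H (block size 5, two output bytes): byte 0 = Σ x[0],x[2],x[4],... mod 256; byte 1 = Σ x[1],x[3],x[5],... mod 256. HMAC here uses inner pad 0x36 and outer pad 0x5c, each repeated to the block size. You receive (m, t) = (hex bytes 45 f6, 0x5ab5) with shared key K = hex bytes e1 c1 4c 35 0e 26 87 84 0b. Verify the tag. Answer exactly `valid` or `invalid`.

valid

Key hex bytes e1 c1 4c 35 0e 26 87 84 0b is 9 bytes > B = 5, so hash it first: H(key) = cd a0, then zero-pad to 5 bytes: K' = cd a0 00 00 00.
K' ⊕ ipad = fb 96 36 36 36; K' ⊕ opad = 91 fc 5c 5c 5c.
Inner hash: even-index sum = 605 mod 256 = 93; odd-index sum = 273 mod 256 = 17 → 5d 11.
Outer hash (recomputed tag): even-index sum = 346 mod 256 = 90; odd-index sum = 437 mod 256 = 181 → 5a b5.
Recomputed tag = 5ab5; claimed = 5ab5 → match.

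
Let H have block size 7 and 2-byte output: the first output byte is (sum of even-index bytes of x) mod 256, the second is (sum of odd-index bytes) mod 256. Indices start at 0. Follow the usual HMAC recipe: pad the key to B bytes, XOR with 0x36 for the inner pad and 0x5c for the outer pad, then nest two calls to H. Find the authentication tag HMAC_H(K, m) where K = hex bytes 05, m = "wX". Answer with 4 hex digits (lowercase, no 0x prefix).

8641

Key hex bytes 05 is 1 byte ≤ B = 7; zero-pad to 7 bytes: K' = 05 00 00 00 00 00 00.
K' ⊕ ipad = 33 36 36 36 36 36 36.  K' ⊕ opad = 59 5c 5c 5c 5c 5c 5c.
Inner input = (K'⊕ipad) ∥ m = 33 36 36 36 36 36 36 ∥ 77 58.
Inner hash: even-index sum = 301 mod 256 = 45; odd-index sum = 281 mod 256 = 25 → 2d 19.
Outer input = (K'⊕opad) ∥ inner = 59 5c 5c 5c 5c 5c 5c ∥ 2d 19.
Outer hash (tag): even-index sum = 390 mod 256 = 134; odd-index sum = 321 mod 256 = 65 → 86 41.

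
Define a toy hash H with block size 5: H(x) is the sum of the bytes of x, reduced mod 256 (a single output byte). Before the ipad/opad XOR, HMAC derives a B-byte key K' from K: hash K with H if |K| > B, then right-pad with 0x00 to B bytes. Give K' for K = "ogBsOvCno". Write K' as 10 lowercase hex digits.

7000000000

|K| = 9 > B = 5, so first hash the key.
H(K): sum = 111+103+66+115+79+118+67+110+111 = 880; mod 256 = 112 → 70.
Zero-pad H(K) = 70 to 5 bytes: K' = 70 00 00 00 00.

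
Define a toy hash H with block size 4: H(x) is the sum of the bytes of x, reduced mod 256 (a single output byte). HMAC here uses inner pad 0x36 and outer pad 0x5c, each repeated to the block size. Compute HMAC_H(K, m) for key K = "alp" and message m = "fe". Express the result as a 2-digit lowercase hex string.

Key "alp" = 61 6c 70 is 3 bytes ≤ B = 4; zero-pad to 4 bytes: K' = 61 6c 70 00.
K' ⊕ ipad = 57 5a 46 36.  K' ⊕ opad = 3d 30 2c 5c.
Inner input = (K'⊕ipad) ∥ m = 57 5a 46 36 ∥ 66 65.
Inner hash: sum = 87+90+70+54+102+101 = 504; mod 256 = 248 → f8.
Outer input = (K'⊕opad) ∥ inner = 3d 30 2c 5c ∥ f8.
Outer hash (tag): sum = 61+48+44+92+248 = 493; mod 256 = 237 → ed.

ed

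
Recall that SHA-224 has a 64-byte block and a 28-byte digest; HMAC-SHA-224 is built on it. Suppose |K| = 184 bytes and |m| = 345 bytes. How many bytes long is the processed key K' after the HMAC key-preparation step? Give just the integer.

Key is 184 > 64 bytes, so it is hashed to 28 bytes then zero-padded to 64: |K'| = 64.

64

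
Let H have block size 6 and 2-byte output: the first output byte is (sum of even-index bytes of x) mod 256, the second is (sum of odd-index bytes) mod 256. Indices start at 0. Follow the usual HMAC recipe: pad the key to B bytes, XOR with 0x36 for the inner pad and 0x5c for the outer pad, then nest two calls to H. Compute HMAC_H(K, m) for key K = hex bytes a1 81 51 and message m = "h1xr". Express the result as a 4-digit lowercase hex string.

Key hex bytes a1 81 51 is 3 bytes ≤ B = 6; zero-pad to 6 bytes: K' = a1 81 51 00 00 00.
K' ⊕ ipad = 97 b7 67 36 36 36.  K' ⊕ opad = fd dd 0d 5c 5c 5c.
Inner input = (K'⊕ipad) ∥ m = 97 b7 67 36 36 36 ∥ 68 31 78 72.
Inner hash: even-index sum = 532 mod 256 = 20; odd-index sum = 454 mod 256 = 198 → 14 c6.
Outer input = (K'⊕opad) ∥ inner = fd dd 0d 5c 5c 5c ∥ 14 c6.
Outer hash (tag): even-index sum = 378 mod 256 = 122; odd-index sum = 603 mod 256 = 91 → 7a 5b.

7a5b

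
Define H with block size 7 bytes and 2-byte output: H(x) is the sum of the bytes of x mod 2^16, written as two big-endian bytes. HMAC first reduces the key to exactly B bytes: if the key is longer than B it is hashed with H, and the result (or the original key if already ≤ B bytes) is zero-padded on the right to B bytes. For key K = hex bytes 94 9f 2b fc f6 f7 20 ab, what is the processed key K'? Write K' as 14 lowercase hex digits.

|K| = 8 > B = 7, so first hash the key.
H(K): sum = 148+159+43+252+246+247+32+171 = 1298 → 05 12.
Zero-pad H(K) = 05 12 to 7 bytes: K' = 05 12 00 00 00 00 00.

05120000000000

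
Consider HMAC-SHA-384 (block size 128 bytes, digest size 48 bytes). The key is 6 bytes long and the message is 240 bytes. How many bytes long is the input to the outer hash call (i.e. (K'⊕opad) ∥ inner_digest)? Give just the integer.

176

Key is 6 ≤ 128 bytes, zero-padded: |K'| = 128.
Outer input = (K'⊕opad) ∥ H(inner) → 128 + 48 = 176 bytes.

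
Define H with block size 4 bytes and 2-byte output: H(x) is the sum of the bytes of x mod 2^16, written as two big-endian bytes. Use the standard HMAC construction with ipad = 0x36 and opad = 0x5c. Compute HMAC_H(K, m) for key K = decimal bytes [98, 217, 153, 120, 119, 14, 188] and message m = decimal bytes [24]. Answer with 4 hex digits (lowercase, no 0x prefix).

025d

Key decimal bytes [98, 217, 153, 120, 119, 14, 188] = 62 d9 99 78 77 0e bc is 7 bytes > B = 4, so hash it first: H(key) = 03 8d, then zero-pad to 4 bytes: K' = 03 8d 00 00.
K' ⊕ ipad = 35 bb 36 36.  K' ⊕ opad = 5f d1 5c 5c.
Inner input = (K'⊕ipad) ∥ m = 35 bb 36 36 ∥ 18.
Inner hash: sum = 53+187+54+54+24 = 372 → 01 74.
Outer input = (K'⊕opad) ∥ inner = 5f d1 5c 5c ∥ 01 74.
Outer hash (tag): sum = 95+209+92+92+1+116 = 605 → 02 5d.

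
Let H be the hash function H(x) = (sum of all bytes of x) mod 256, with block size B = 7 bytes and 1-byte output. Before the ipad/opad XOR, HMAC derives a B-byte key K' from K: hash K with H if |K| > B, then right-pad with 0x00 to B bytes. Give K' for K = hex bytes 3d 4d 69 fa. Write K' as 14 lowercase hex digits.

3d4d69fa000000

Key hex bytes 3d 4d 69 fa is 4 bytes ≤ B = 7; zero-pad to 7 bytes: K' = 3d 4d 69 fa 00 00 00.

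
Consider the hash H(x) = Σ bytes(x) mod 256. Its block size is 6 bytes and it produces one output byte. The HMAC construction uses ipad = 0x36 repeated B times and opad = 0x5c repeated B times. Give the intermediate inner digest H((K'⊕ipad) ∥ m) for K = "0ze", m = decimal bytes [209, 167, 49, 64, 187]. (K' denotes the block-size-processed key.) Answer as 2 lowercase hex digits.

Key "0ze" = 30 7a 65 is 3 bytes ≤ B = 6; zero-pad to 6 bytes: K' = 30 7a 65 00 00 00.
K' ⊕ ipad = 06 4c 53 36 36 36.
Inner input = 06 4c 53 36 36 36 ∥ d1 a7 31 40 bb.
Inner hash: sum = 6+76+83+54+54+54+209+167+49+64+187 = 1003; mod 256 = 235 → eb.

eb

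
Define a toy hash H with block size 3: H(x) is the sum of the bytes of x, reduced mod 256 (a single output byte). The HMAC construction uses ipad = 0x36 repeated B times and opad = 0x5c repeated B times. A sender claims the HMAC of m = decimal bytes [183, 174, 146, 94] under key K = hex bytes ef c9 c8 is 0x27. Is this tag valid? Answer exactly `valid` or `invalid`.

Key hex bytes ef c9 c8 is exactly B = 3 bytes: K' = ef c9 c8.
K' ⊕ ipad = d9 ff fe; K' ⊕ opad = b3 95 94.
Inner hash: sum = 217+255+254+183+174+146+94 = 1323; mod 256 = 43 → 2b.
Outer hash (recomputed tag): sum = 179+149+148+43 = 519; mod 256 = 7 → 07.
Recomputed tag = 07; claimed = 27 → mismatch.

invalid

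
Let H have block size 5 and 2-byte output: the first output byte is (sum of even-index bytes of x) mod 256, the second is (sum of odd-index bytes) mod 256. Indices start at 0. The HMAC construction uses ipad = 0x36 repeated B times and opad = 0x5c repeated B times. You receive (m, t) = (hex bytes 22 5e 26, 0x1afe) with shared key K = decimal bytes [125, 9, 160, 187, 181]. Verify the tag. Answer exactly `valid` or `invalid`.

valid

Key decimal bytes [125, 9, 160, 187, 181] = 7d 09 a0 bb b5 is exactly B = 5 bytes: K' = 7d 09 a0 bb b5.
K' ⊕ ipad = 4b 3f 96 8d 83; K' ⊕ opad = 21 55 fc e7 e9.
Inner hash: even-index sum = 450 mod 256 = 194; odd-index sum = 276 mod 256 = 20 → c2 14.
Outer hash (recomputed tag): even-index sum = 538 mod 256 = 26; odd-index sum = 510 mod 256 = 254 → 1a fe.
Recomputed tag = 1afe; claimed = 1afe → match.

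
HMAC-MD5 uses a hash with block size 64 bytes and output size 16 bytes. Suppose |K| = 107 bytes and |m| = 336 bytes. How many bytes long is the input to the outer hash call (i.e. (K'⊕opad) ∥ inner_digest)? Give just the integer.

80

Key is 107 > 64 bytes, so it is hashed to 16 bytes then zero-padded to 64: |K'| = 64.
Outer input = (K'⊕opad) ∥ H(inner) → 64 + 16 = 80 bytes.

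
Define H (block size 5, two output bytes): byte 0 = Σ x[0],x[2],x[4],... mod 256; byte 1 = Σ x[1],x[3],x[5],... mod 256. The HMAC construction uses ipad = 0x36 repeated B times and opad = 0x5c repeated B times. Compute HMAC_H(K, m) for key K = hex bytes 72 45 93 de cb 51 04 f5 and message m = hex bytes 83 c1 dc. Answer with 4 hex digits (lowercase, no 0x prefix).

Key hex bytes 72 45 93 de cb 51 04 f5 is 8 bytes > B = 5, so hash it first: H(key) = d4 69, then zero-pad to 5 bytes: K' = d4 69 00 00 00.
K' ⊕ ipad = e2 5f 36 36 36.  K' ⊕ opad = 88 35 5c 5c 5c.
Inner input = (K'⊕ipad) ∥ m = e2 5f 36 36 36 ∥ 83 c1 dc.
Inner hash: even-index sum = 527 mod 256 = 15; odd-index sum = 500 mod 256 = 244 → 0f f4.
Outer input = (K'⊕opad) ∥ inner = 88 35 5c 5c 5c ∥ 0f f4.
Outer hash (tag): even-index sum = 564 mod 256 = 52; odd-index sum = 160 mod 256 = 160 → 34 a0.

34a0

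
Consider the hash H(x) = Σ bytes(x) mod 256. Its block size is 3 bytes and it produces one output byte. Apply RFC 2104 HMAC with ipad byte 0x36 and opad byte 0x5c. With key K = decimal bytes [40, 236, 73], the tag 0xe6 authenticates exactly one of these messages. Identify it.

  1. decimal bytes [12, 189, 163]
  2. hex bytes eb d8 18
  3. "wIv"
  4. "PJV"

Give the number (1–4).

Key decimal bytes [40, 236, 73] = 28 ec 49 is exactly B = 3 bytes: K' = 28 ec 49.
K' ⊕ ipad = 1e da 7f; K' ⊕ opad = 74 b0 15.
m1: inner = H(1e da 7f 0c bd a3) = e3; tag = H(74 b0 15 e3) = 1c
m2: inner = H(1e da 7f eb d8 18) = 52; tag = H(74 b0 15 52) = 8b
m3: inner = H(1e da 7f 77 49 76) = ad; tag = H(74 b0 15 ad) = e6 ← matches
m4: inner = H(1e da 7f 50 4a 56) = 67; tag = H(74 b0 15 67) = a0

3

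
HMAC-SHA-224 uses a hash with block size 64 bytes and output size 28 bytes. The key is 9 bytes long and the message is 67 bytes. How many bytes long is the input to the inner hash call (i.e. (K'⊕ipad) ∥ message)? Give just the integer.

Key is 9 ≤ 64 bytes, zero-padded: |K'| = 64.
Inner input = (K'⊕ipad) ∥ m → 64 + 67 = 131 bytes.

131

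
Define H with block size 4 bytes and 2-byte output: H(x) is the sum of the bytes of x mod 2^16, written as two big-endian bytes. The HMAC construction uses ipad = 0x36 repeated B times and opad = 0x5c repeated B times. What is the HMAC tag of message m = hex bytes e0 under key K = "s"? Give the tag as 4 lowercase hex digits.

Key "s" = 73 is 1 byte ≤ B = 4; zero-pad to 4 bytes: K' = 73 00 00 00.
K' ⊕ ipad = 45 36 36 36.  K' ⊕ opad = 2f 5c 5c 5c.
Inner input = (K'⊕ipad) ∥ m = 45 36 36 36 ∥ e0.
Inner hash: sum = 69+54+54+54+224 = 455 → 01 c7.
Outer input = (K'⊕opad) ∥ inner = 2f 5c 5c 5c ∥ 01 c7.
Outer hash (tag): sum = 47+92+92+92+1+199 = 523 → 02 0b.

020b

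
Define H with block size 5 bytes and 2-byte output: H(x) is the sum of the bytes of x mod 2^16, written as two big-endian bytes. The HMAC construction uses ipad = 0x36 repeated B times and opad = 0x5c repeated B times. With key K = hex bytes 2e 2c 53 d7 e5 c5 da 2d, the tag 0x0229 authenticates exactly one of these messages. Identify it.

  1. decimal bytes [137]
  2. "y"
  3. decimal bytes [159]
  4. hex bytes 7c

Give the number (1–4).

Key hex bytes 2e 2c 53 d7 e5 c5 da 2d is 8 bytes > B = 5, so hash it first: H(key) = 04 35, then zero-pad to 5 bytes: K' = 04 35 00 00 00.
K' ⊕ ipad = 32 03 36 36 36; K' ⊕ opad = 58 69 5c 5c 5c.
m1: inner = H(32 03 36 36 36 89) = 01 60; tag = H(58 69 5c 5c 5c 01 60) = 0236
m2: inner = H(32 03 36 36 36 79) = 01 50; tag = H(58 69 5c 5c 5c 01 50) = 0226
m3: inner = H(32 03 36 36 36 9f) = 01 76; tag = H(58 69 5c 5c 5c 01 76) = 024c
m4: inner = H(32 03 36 36 36 7c) = 01 53; tag = H(58 69 5c 5c 5c 01 53) = 0229 ← matches

4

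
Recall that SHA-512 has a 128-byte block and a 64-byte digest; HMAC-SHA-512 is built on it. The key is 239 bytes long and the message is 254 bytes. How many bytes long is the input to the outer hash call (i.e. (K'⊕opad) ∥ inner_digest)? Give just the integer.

192

Key is 239 > 128 bytes, so it is hashed to 64 bytes then zero-padded to 128: |K'| = 128.
Outer input = (K'⊕opad) ∥ H(inner) → 128 + 64 = 192 bytes.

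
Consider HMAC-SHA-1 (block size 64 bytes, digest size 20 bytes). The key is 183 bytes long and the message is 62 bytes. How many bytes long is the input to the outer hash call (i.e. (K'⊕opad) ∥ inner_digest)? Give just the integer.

Key is 183 > 64 bytes, so it is hashed to 20 bytes then zero-padded to 64: |K'| = 64.
Outer input = (K'⊕opad) ∥ H(inner) → 64 + 20 = 84 bytes.

84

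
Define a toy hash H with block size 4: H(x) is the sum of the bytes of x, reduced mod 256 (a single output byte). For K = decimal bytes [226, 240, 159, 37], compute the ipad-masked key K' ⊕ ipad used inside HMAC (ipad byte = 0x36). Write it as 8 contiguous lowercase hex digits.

Key decimal bytes [226, 240, 159, 37] = e2 f0 9f 25 is exactly B = 4 bytes: K' = e2 f0 9f 25.
XOR each byte with 0x36: e2⊕36=d4, f0⊕36=c6, 9f⊕36=a9, 25⊕36=13.

d4c6a913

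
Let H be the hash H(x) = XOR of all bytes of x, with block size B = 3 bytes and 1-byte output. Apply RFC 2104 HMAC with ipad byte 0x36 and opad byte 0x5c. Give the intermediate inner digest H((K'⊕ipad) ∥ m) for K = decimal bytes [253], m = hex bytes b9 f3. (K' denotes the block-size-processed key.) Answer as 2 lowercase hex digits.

81

Key decimal bytes [253] = fd is 1 byte ≤ B = 3; zero-pad to 3 bytes: K' = fd 00 00.
K' ⊕ ipad = cb 36 36.
Inner input = cb 36 36 ∥ b9 f3.
Inner hash: XOR cb⊕36⊕36⊕b9⊕f3 = 81.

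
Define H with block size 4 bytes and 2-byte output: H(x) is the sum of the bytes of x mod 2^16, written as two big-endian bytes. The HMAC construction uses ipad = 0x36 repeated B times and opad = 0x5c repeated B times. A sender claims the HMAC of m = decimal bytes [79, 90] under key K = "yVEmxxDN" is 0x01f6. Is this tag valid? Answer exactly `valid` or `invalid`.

valid

Key "yVEmxxDN" = 79 56 45 6d 78 78 44 4e is 8 bytes > B = 4, so hash it first: H(key) = 03 03, then zero-pad to 4 bytes: K' = 03 03 00 00.
K' ⊕ ipad = 35 35 36 36; K' ⊕ opad = 5f 5f 5c 5c.
Inner hash: sum = 53+53+54+54+79+90 = 383 → 01 7f.
Outer hash (recomputed tag): sum = 95+95+92+92+1+127 = 502 → 01 f6.
Recomputed tag = 01f6; claimed = 01f6 → match.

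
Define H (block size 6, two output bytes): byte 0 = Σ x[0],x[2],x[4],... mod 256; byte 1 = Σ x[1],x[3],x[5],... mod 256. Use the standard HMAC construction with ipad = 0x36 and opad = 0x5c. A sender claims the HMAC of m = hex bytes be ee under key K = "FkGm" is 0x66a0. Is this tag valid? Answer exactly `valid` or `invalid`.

valid

Key "FkGm" = 46 6b 47 6d is 4 bytes ≤ B = 6; zero-pad to 6 bytes: K' = 46 6b 47 6d 00 00.
K' ⊕ ipad = 70 5d 71 5b 36 36; K' ⊕ opad = 1a 37 1b 31 5c 5c.
Inner hash: even-index sum = 469 mod 256 = 213; odd-index sum = 476 mod 256 = 220 → d5 dc.
Outer hash (recomputed tag): even-index sum = 358 mod 256 = 102; odd-index sum = 416 mod 256 = 160 → 66 a0.
Recomputed tag = 66a0; claimed = 66a0 → match.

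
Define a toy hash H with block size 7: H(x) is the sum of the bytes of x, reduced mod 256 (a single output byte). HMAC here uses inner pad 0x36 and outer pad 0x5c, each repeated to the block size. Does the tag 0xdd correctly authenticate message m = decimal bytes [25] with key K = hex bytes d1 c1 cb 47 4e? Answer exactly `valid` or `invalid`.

invalid

Key hex bytes d1 c1 cb 47 4e is 5 bytes ≤ B = 7; zero-pad to 7 bytes: K' = d1 c1 cb 47 4e 00 00.
K' ⊕ ipad = e7 f7 fd 71 78 36 36; K' ⊕ opad = 8d 9d 97 1b 12 5c 5c.
Inner hash: sum = 231+247+253+113+120+54+54+25 = 1097; mod 256 = 73 → 49.
Outer hash (recomputed tag): sum = 141+157+151+27+18+92+92+73 = 751; mod 256 = 239 → ef.
Recomputed tag = ef; claimed = dd → mismatch.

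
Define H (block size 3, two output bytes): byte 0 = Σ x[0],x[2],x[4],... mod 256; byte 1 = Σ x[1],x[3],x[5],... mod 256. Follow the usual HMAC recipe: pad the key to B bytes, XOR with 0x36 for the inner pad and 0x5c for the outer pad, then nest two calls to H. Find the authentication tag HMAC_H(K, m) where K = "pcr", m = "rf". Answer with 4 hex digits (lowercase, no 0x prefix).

Key "pcr" = 70 63 72 is exactly B = 3 bytes: K' = 70 63 72.
K' ⊕ ipad = 46 55 44.  K' ⊕ opad = 2c 3f 2e.
Inner input = (K'⊕ipad) ∥ m = 46 55 44 ∥ 72 66.
Inner hash: even-index sum = 240 mod 256 = 240; odd-index sum = 199 mod 256 = 199 → f0 c7.
Outer input = (K'⊕opad) ∥ inner = 2c 3f 2e ∥ f0 c7.
Outer hash (tag): even-index sum = 289 mod 256 = 33; odd-index sum = 303 mod 256 = 47 → 21 2f.

212f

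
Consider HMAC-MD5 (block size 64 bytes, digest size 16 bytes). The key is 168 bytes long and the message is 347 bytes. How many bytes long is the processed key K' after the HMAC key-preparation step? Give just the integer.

64

Key is 168 > 64 bytes, so it is hashed to 16 bytes then zero-padded to 64: |K'| = 64.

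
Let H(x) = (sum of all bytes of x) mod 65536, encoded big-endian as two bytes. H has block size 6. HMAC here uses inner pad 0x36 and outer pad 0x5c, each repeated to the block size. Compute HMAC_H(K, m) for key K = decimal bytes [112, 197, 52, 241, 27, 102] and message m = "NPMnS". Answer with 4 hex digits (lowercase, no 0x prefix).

Key decimal bytes [112, 197, 52, 241, 27, 102] = 70 c5 34 f1 1b 66 is exactly B = 6 bytes: K' = 70 c5 34 f1 1b 66.
K' ⊕ ipad = 46 f3 02 c7 2d 50.  K' ⊕ opad = 2c 99 68 ad 47 3a.
Inner input = (K'⊕ipad) ∥ m = 46 f3 02 c7 2d 50 ∥ 4e 50 4d 6e 53.
Inner hash: sum = 70+243+2+199+45+80+78+80+77+110+83 = 1067 → 04 2b.
Outer input = (K'⊕opad) ∥ inner = 2c 99 68 ad 47 3a ∥ 04 2b.
Outer hash (tag): sum = 44+153+104+173+71+58+4+43 = 650 → 02 8a.

028a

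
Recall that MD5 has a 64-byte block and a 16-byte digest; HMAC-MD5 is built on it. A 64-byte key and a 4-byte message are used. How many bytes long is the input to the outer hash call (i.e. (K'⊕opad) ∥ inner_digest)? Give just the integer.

Key is 64 ≤ 64 bytes, zero-padded: |K'| = 64.
Outer input = (K'⊕opad) ∥ H(inner) → 64 + 16 = 80 bytes.

80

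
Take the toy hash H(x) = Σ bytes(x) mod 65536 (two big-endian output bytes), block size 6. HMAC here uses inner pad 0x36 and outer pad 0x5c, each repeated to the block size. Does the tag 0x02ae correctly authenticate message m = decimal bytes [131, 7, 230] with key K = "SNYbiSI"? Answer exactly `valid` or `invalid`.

invalid

Key "SNYbiSI" = 53 4e 59 62 69 53 49 is 7 bytes > B = 6, so hash it first: H(key) = 02 61, then zero-pad to 6 bytes: K' = 02 61 00 00 00 00.
K' ⊕ ipad = 34 57 36 36 36 36; K' ⊕ opad = 5e 3d 5c 5c 5c 5c.
Inner hash: sum = 52+87+54+54+54+54+131+7+230 = 723 → 02 d3.
Outer hash (recomputed tag): sum = 94+61+92+92+92+92+2+211 = 736 → 02 e0.
Recomputed tag = 02e0; claimed = 02ae → mismatch.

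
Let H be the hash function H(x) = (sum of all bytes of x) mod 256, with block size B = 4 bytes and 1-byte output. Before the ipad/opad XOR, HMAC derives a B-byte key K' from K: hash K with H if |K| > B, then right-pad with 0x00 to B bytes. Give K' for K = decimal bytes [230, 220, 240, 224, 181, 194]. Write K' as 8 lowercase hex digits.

09000000

|K| = 6 > B = 4, so first hash the key.
H(K): sum = 230+220+240+224+181+194 = 1289; mod 256 = 9 → 09.
Zero-pad H(K) = 09 to 4 bytes: K' = 09 00 00 00.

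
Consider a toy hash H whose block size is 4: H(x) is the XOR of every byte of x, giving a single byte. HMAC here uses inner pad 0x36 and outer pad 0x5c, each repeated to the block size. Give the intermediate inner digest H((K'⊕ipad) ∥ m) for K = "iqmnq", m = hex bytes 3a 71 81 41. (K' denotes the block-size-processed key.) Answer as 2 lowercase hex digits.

Key "iqmnq" = 69 71 6d 6e 71 is 5 bytes > B = 4, so hash it first: H(key) = 6a, then zero-pad to 4 bytes: K' = 6a 00 00 00.
K' ⊕ ipad = 5c 36 36 36.
Inner input = 5c 36 36 36 ∥ 3a 71 81 41.
Inner hash: XOR 5c⊕36⊕36⊕36⊕3a⊕71⊕81⊕41 = e1.

e1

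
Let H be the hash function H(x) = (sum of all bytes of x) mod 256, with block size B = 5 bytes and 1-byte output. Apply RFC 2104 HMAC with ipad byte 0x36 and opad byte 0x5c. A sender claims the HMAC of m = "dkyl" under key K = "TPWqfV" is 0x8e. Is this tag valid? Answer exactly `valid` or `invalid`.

Key "TPWqfV" = 54 50 57 71 66 56 is 6 bytes > B = 5, so hash it first: H(key) = 28, then zero-pad to 5 bytes: K' = 28 00 00 00 00.
K' ⊕ ipad = 1e 36 36 36 36; K' ⊕ opad = 74 5c 5c 5c 5c.
Inner hash: sum = 30+54+54+54+54+100+107+121+108 = 682; mod 256 = 170 → aa.
Outer hash (recomputed tag): sum = 116+92+92+92+92+170 = 654; mod 256 = 142 → 8e.
Recomputed tag = 8e; claimed = 8e → match.

valid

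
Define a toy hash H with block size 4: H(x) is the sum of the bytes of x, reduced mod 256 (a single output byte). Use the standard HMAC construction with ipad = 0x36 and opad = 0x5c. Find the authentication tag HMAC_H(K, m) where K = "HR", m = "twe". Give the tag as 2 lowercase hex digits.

78

Key "HR" = 48 52 is 2 bytes ≤ B = 4; zero-pad to 4 bytes: K' = 48 52 00 00.
K' ⊕ ipad = 7e 64 36 36.  K' ⊕ opad = 14 0e 5c 5c.
Inner input = (K'⊕ipad) ∥ m = 7e 64 36 36 ∥ 74 77 65.
Inner hash: sum = 126+100+54+54+116+119+101 = 670; mod 256 = 158 → 9e.
Outer input = (K'⊕opad) ∥ inner = 14 0e 5c 5c ∥ 9e.
Outer hash (tag): sum = 20+14+92+92+158 = 376; mod 256 = 120 → 78.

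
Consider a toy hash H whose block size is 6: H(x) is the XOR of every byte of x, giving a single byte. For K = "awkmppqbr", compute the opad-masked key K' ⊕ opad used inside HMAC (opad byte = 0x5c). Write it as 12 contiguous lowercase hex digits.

2d5c5c5c5c5c

Key "awkmppqbr" = 61 77 6b 6d 70 70 71 62 72 is 9 bytes > B = 6, so hash it first: H(key) = 71, then zero-pad to 6 bytes: K' = 71 00 00 00 00 00.
XOR each byte with 0x5c: 71⊕5c=2d, 00⊕5c=5c, 00⊕5c=5c, 00⊕5c=5c, 00⊕5c=5c, 00⊕5c=5c.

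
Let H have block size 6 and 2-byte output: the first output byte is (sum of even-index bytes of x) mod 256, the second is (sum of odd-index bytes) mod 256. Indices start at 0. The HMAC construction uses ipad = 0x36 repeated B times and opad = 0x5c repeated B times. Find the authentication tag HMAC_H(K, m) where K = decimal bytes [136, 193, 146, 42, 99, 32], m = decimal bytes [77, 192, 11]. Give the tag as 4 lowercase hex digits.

f078

Key decimal bytes [136, 193, 146, 42, 99, 32] = 88 c1 92 2a 63 20 is exactly B = 6 bytes: K' = 88 c1 92 2a 63 20.
K' ⊕ ipad = be f7 a4 1c 55 16.  K' ⊕ opad = d4 9d ce 76 3f 7c.
Inner input = (K'⊕ipad) ∥ m = be f7 a4 1c 55 16 ∥ 4d c0 0b.
Inner hash: even-index sum = 527 mod 256 = 15; odd-index sum = 489 mod 256 = 233 → 0f e9.
Outer input = (K'⊕opad) ∥ inner = d4 9d ce 76 3f 7c ∥ 0f e9.
Outer hash (tag): even-index sum = 496 mod 256 = 240; odd-index sum = 632 mod 256 = 120 → f0 78.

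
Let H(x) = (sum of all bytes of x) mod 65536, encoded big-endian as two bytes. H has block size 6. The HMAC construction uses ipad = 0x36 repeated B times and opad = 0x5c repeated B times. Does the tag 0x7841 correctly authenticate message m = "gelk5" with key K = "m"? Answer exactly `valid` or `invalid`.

invalid

Key "m" = 6d is 1 byte ≤ B = 6; zero-pad to 6 bytes: K' = 6d 00 00 00 00 00.
K' ⊕ ipad = 5b 36 36 36 36 36; K' ⊕ opad = 31 5c 5c 5c 5c 5c.
Inner hash: sum = 91+54+54+54+54+54+103+101+108+107+53 = 833 → 03 41.
Outer hash (recomputed tag): sum = 49+92+92+92+92+92+3+65 = 577 → 02 41.
Recomputed tag = 0241; claimed = 7841 → mismatch.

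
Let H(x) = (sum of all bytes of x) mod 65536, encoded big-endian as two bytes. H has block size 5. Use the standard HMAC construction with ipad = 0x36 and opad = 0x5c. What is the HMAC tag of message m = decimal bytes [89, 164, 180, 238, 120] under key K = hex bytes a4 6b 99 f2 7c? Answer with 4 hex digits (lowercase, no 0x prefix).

Key hex bytes a4 6b 99 f2 7c is exactly B = 5 bytes: K' = a4 6b 99 f2 7c.
K' ⊕ ipad = 92 5d af c4 4a.  K' ⊕ opad = f8 37 c5 ae 20.
Inner input = (K'⊕ipad) ∥ m = 92 5d af c4 4a ∥ 59 a4 b4 ee 78.
Inner hash: sum = 146+93+175+196+74+89+164+180+238+120 = 1475 → 05 c3.
Outer input = (K'⊕opad) ∥ inner = f8 37 c5 ae 20 ∥ 05 c3.
Outer hash (tag): sum = 248+55+197+174+32+5+195 = 906 → 03 8a.

038a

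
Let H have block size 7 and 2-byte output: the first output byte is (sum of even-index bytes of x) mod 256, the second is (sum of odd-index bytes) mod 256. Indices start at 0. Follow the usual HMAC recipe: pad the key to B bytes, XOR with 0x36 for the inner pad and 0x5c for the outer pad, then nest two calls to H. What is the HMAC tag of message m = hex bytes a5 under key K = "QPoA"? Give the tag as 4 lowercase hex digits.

b0b1

Key "QPoA" = 51 50 6f 41 is 4 bytes ≤ B = 7; zero-pad to 7 bytes: K' = 51 50 6f 41 00 00 00.
K' ⊕ ipad = 67 66 59 77 36 36 36.  K' ⊕ opad = 0d 0c 33 1d 5c 5c 5c.
Inner input = (K'⊕ipad) ∥ m = 67 66 59 77 36 36 36 ∥ a5.
Inner hash: even-index sum = 300 mod 256 = 44; odd-index sum = 440 mod 256 = 184 → 2c b8.
Outer input = (K'⊕opad) ∥ inner = 0d 0c 33 1d 5c 5c 5c ∥ 2c b8.
Outer hash (tag): even-index sum = 432 mod 256 = 176; odd-index sum = 177 mod 256 = 177 → b0 b1.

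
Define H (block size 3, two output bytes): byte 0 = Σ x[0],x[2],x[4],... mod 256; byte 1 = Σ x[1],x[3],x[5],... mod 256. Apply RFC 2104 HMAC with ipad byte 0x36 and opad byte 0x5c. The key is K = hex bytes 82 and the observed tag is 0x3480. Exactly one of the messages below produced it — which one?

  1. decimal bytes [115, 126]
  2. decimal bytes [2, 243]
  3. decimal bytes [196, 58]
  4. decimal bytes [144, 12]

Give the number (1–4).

3

Key hex bytes 82 is 1 byte ≤ B = 3; zero-pad to 3 bytes: K' = 82 00 00.
K' ⊕ ipad = b4 36 36; K' ⊕ opad = de 5c 5c.
m1: inner = H(b4 36 36 73 7e) = 68 a9; tag = H(de 5c 5c 68 a9) = e3c4
m2: inner = H(b4 36 36 02 f3) = dd 38; tag = H(de 5c 5c dd 38) = 7239
m3: inner = H(b4 36 36 c4 3a) = 24 fa; tag = H(de 5c 5c 24 fa) = 3480 ← matches
m4: inner = H(b4 36 36 90 0c) = f6 c6; tag = H(de 5c 5c f6 c6) = 0052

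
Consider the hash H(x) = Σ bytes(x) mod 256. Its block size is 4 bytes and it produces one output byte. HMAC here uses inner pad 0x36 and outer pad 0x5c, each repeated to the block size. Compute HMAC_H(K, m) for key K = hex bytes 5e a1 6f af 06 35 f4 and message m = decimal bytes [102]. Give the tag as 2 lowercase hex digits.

a6

Key hex bytes 5e a1 6f af 06 35 f4 is 7 bytes > B = 4, so hash it first: H(key) = 4c, then zero-pad to 4 bytes: K' = 4c 00 00 00.
K' ⊕ ipad = 7a 36 36 36.  K' ⊕ opad = 10 5c 5c 5c.
Inner input = (K'⊕ipad) ∥ m = 7a 36 36 36 ∥ 66.
Inner hash: sum = 122+54+54+54+102 = 386; mod 256 = 130 → 82.
Outer input = (K'⊕opad) ∥ inner = 10 5c 5c 5c ∥ 82.
Outer hash (tag): sum = 16+92+92+92+130 = 422; mod 256 = 166 → a6.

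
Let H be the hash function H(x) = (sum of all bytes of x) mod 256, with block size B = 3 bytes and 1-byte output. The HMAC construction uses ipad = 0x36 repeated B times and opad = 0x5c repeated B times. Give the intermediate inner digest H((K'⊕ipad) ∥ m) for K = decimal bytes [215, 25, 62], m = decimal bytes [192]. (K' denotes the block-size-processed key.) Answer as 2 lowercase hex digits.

d8

Key decimal bytes [215, 25, 62] = d7 19 3e is exactly B = 3 bytes: K' = d7 19 3e.
K' ⊕ ipad = e1 2f 08.
Inner input = e1 2f 08 ∥ c0.
Inner hash: sum = 225+47+8+192 = 472; mod 256 = 216 → d8.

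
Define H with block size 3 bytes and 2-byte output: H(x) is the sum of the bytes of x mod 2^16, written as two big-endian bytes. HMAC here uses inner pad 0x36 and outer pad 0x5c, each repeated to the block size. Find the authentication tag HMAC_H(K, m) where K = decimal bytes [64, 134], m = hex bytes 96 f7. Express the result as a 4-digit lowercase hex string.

023d

Key decimal bytes [64, 134] = 40 86 is 2 bytes ≤ B = 3; zero-pad to 3 bytes: K' = 40 86 00.
K' ⊕ ipad = 76 b0 36.  K' ⊕ opad = 1c da 5c.
Inner input = (K'⊕ipad) ∥ m = 76 b0 36 ∥ 96 f7.
Inner hash: sum = 118+176+54+150+247 = 745 → 02 e9.
Outer input = (K'⊕opad) ∥ inner = 1c da 5c ∥ 02 e9.
Outer hash (tag): sum = 28+218+92+2+233 = 573 → 02 3d.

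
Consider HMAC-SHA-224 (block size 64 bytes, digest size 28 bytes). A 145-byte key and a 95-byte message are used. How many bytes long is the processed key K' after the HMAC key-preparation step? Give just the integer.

Key is 145 > 64 bytes, so it is hashed to 28 bytes then zero-padded to 64: |K'| = 64.

64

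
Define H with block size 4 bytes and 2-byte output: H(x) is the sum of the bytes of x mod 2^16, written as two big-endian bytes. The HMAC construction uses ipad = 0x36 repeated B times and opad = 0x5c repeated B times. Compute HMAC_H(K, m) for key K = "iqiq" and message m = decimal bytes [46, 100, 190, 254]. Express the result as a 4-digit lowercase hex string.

Key "iqiq" = 69 71 69 71 is exactly B = 4 bytes: K' = 69 71 69 71.
K' ⊕ ipad = 5f 47 5f 47.  K' ⊕ opad = 35 2d 35 2d.
Inner input = (K'⊕ipad) ∥ m = 5f 47 5f 47 ∥ 2e 64 be fe.
Inner hash: sum = 95+71+95+71+46+100+190+254 = 922 → 03 9a.
Outer input = (K'⊕opad) ∥ inner = 35 2d 35 2d ∥ 03 9a.
Outer hash (tag): sum = 53+45+53+45+3+154 = 353 → 01 61.

0161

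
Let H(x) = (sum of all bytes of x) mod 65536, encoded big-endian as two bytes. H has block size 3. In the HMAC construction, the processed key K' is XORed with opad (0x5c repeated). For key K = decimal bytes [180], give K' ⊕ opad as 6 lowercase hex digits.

Key decimal bytes [180] = b4 is 1 byte ≤ B = 3; zero-pad to 3 bytes: K' = b4 00 00.
XOR each byte with 0x5c: b4⊕5c=e8, 00⊕5c=5c, 00⊕5c=5c.

e85c5c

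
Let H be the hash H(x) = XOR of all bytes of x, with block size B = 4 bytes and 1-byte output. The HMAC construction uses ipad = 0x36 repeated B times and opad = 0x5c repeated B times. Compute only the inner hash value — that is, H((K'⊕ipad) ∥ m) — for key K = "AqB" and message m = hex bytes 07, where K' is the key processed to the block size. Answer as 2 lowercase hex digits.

Key "AqB" = 41 71 42 is 3 bytes ≤ B = 4; zero-pad to 4 bytes: K' = 41 71 42 00.
K' ⊕ ipad = 77 47 74 36.
Inner input = 77 47 74 36 ∥ 07.
Inner hash: XOR 77⊕47⊕74⊕36⊕07 = 75.

75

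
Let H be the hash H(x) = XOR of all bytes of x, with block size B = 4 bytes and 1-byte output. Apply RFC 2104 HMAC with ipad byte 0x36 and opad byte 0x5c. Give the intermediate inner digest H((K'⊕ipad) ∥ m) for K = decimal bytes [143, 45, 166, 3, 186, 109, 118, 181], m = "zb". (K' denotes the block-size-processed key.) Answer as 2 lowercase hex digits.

Key decimal bytes [143, 45, 166, 3, 186, 109, 118, 181] = 8f 2d a6 03 ba 6d 76 b5 is 8 bytes > B = 4, so hash it first: H(key) = 13, then zero-pad to 4 bytes: K' = 13 00 00 00.
K' ⊕ ipad = 25 36 36 36.
Inner input = 25 36 36 36 ∥ 7a 62.
Inner hash: XOR 25⊕36⊕36⊕36⊕7a⊕62 = 0b.

0b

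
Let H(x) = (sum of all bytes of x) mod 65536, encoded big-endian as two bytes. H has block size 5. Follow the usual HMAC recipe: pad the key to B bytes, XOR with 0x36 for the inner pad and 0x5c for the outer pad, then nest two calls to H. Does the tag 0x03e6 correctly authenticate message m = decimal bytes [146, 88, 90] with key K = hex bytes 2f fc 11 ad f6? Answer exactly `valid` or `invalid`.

invalid

Key hex bytes 2f fc 11 ad f6 is exactly B = 5 bytes: K' = 2f fc 11 ad f6.
K' ⊕ ipad = 19 ca 27 9b c0; K' ⊕ opad = 73 a0 4d f1 aa.
Inner hash: sum = 25+202+39+155+192+146+88+90 = 937 → 03 a9.
Outer hash (recomputed tag): sum = 115+160+77+241+170+3+169 = 935 → 03 a7.
Recomputed tag = 03a7; claimed = 03e6 → mismatch.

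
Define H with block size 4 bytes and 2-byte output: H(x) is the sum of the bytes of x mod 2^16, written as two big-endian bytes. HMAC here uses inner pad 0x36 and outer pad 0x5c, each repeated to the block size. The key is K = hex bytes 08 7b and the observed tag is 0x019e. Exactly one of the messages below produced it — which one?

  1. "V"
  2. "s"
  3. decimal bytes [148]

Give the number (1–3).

Key hex bytes 08 7b is 2 bytes ≤ B = 4; zero-pad to 4 bytes: K' = 08 7b 00 00.
K' ⊕ ipad = 3e 4d 36 36; K' ⊕ opad = 54 27 5c 5c.
m1: inner = H(3e 4d 36 36 56) = 01 4d; tag = H(54 27 5c 5c 01 4d) = 0181
m2: inner = H(3e 4d 36 36 73) = 01 6a; tag = H(54 27 5c 5c 01 6a) = 019e ← matches
m3: inner = H(3e 4d 36 36 94) = 01 8b; tag = H(54 27 5c 5c 01 8b) = 01bf

2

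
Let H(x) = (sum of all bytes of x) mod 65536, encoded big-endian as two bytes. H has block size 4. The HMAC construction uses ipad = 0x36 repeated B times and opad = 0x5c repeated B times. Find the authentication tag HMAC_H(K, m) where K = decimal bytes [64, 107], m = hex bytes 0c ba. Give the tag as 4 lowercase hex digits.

Key decimal bytes [64, 107] = 40 6b is 2 bytes ≤ B = 4; zero-pad to 4 bytes: K' = 40 6b 00 00.
K' ⊕ ipad = 76 5d 36 36.  K' ⊕ opad = 1c 37 5c 5c.
Inner input = (K'⊕ipad) ∥ m = 76 5d 36 36 ∥ 0c ba.
Inner hash: sum = 118+93+54+54+12+186 = 517 → 02 05.
Outer input = (K'⊕opad) ∥ inner = 1c 37 5c 5c ∥ 02 05.
Outer hash (tag): sum = 28+55+92+92+2+5 = 274 → 01 12.

0112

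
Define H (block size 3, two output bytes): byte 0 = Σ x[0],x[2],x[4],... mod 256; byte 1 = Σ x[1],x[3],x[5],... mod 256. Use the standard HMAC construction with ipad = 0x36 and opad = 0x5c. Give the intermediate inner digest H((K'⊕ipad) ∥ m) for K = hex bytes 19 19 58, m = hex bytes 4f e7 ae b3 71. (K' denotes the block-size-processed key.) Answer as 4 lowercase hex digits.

Key hex bytes 19 19 58 is exactly B = 3 bytes: K' = 19 19 58.
K' ⊕ ipad = 2f 2f 6e.
Inner input = 2f 2f 6e ∥ 4f e7 ae b3 71.
Inner hash: even-index sum = 567 mod 256 = 55; odd-index sum = 413 mod 256 = 157 → 37 9d.

379d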